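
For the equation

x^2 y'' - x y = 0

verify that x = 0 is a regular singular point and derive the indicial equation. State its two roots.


Divide by x^2 to reach normal form y'' + P_1(x) y' + P_2(x) y = 0 with P_1(x) = 0 and P_2(x) = -1/x.
x = 0 is a singular point because the y-coefficient -1/x has a pole at x = 0.
It is a regular singular point because x P_1(x) = p(x) = 0 and x^2 P_2(x) = q(x) = -x are polynomials, hence analytic at x = 0.
p(0) = 0,  q(0) = 0.
Indicial equation: r(r-1) + p(0) r + q(0) = 0, i.e. r^2 + (p(0) - 1) r + q(0) = 0, i.e. r^2 - 1 r = 0.
Discriminant: (-1)^2 - 4(0) = 1, so r = (1 ± 1)/2.
Solving: r_1 = 1, r_2 = 0.

indicial: r^2 - 1 r = 0; roots r_1 = 1, r_2 = 0


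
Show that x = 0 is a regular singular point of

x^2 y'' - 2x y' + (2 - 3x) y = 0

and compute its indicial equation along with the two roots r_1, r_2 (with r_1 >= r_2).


Divide by x^2 to reach normal form y'' + P_1(x) y' + P_2(x) y = 0 with P_1(x) = -2/x and P_2(x) = -3/x + 2/x^2.
x = 0 is a singular point because the y'-coefficient -2/x has a pole at x = 0 and the y-coefficient -3/x + 2/x^2 has a pole at x = 0.
It is a regular singular point because x P_1(x) = p(x) = -2 and x^2 P_2(x) = q(x) = 2 - 3x are polynomials, hence analytic at x = 0.
p(0) = -2,  q(0) = 2.
Indicial equation: r(r-1) + p(0) r + q(0) = 0, i.e. r^2 + (p(0) - 1) r + q(0) = 0, i.e. r^2 - 3 r + 2 = 0.
Discriminant: (-3)^2 - 4(2) = 1, so r = (3 ± 1)/2.
Solving: r_1 = 2, r_2 = 1.

indicial: r^2 - 3 r + 2 = 0; roots r_1 = 2, r_2 = 1


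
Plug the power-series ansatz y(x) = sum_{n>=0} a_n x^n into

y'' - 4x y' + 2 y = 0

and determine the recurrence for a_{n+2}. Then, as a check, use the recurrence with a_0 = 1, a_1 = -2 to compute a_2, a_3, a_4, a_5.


Substitute y = sum_n a_n x^n.
y''(x) has coefficient (n+2)(n+1) a_{n+2} at x^n;
-4 x y'(x) has coefficient -4 n a_n at x^n (shift);
2 y(x) has coefficient 2 a_n at x^n.
Matching x^n: (n+2)(n+1) a_{n+2} + (-4n + 2) a_n = 0.
Thus a_{n+2} = (4n - 2) / ((n+1)(n+2)) * a_n.

Check with a_0 = 1, a_1 = -2 (apply the recurrence for n = 0, 1, 2, 3): a_0 = 1, a_1 = -2, a_2 = -1, a_3 = -2/3, a_4 = -1/2, a_5 = -1/3.

a_(n+2) = (4n - 2) / ((n+1)(n+2)) * a_n; check: a_0 = 1, a_1 = -2, a_2 = -1, a_3 = -2/3, a_4 = -1/2, a_5 = -1/3


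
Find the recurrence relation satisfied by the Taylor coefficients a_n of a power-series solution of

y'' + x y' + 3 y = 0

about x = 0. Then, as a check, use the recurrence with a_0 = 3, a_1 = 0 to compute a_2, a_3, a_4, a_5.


Substitute y = sum_n a_n x^n.
y''(x) has coefficient (n+2)(n+1) a_{n+2} at x^n;
x y'(x) has coefficient n a_n at x^n (shift);
3 y(x) has coefficient 3 a_n at x^n.
Matching x^n: (n+2)(n+1) a_{n+2} + (n + 3) a_n = 0.
Thus a_{n+2} = (-n - 3) / ((n+1)(n+2)) * a_n.

Check with a_0 = 3, a_1 = 0 (apply the recurrence for n = 0, 1, 2, 3): a_0 = 3, a_1 = 0, a_2 = -9/2, a_3 = 0, a_4 = 15/8, a_5 = 0.

a_(n+2) = (-n - 3) / ((n+1)(n+2)) * a_n; check: a_0 = 3, a_1 = 0, a_2 = -9/2, a_3 = 0, a_4 = 15/8, a_5 = 0


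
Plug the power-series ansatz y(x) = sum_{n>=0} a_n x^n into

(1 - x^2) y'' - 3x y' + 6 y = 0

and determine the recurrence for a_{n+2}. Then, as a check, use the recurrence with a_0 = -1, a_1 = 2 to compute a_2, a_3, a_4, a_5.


Substitute y = sum_n a_n x^n.
(1 - 1 x^2) y'' contributes (n+2)(n+1) a_{n+2} - n(n-1) a_n at x^n.
-3 x y'(x) contributes -3 n a_n at x^n.
6 y(x) contributes 6 a_n at x^n.
Matching x^n: (n+2)(n+1) a_{n+2} + (-n(n-1) - 3 n + 6) a_n = 0.
Thus a_{n+2} = (n(n-1) + 3 n - 6) / ((n+1)(n+2)) * a_n.

Check with a_0 = -1, a_1 = 2 (apply the recurrence for n = 0, 1, 2, 3): a_0 = -1, a_1 = 2, a_2 = 3, a_3 = -1, a_4 = 1/2, a_5 = -9/20.

a_(n+2) = (n(n-1) + 3 n - 6) / ((n+1)(n+2)) * a_n; check: a_0 = -1, a_1 = 2, a_2 = 3, a_3 = -1, a_4 = 1/2, a_5 = -9/20


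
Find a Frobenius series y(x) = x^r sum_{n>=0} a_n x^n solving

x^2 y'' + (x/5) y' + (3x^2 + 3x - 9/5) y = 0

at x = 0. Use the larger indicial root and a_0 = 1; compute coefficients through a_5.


Write in Frobenius form y'' + (p(x)/x) y' + (q(x)/x^2) y = 0:
  p(x) = 1/5,  q(x) = 3x^2 + 3x - 9/5.
Indicial equation: r(r-1) + (1/5) r + (-9/5) = 0 -> roots r_1 = 9/5, r_2 = -1.
Take r = r_1 = 9/5. Let y(x) = x^r sum_{n>=0} a_n x^n with a_0 = 1.
Substitute y = x^r sum a_n x^n and match x^{r+n}. The recurrence is
  D(n) a_n + 3 a_{n-1} + 3 a_{n-2} = 0,  where D(n) = (r+n)(r+n-1) + (1/5)(r+n) + (-9/5).
  a_n = [-3 a_{n-1} - 3 a_{n-2}] / D(n).
Since the indicial polynomial factors as (r - r_1)(r - r_2), D(n) = (r_1 + n - r_1)(r_1 + n - r_2) = n(n + 14/5).
Evaluating step by step (a_0 = 1):
  n = 1: D(1) = 1(1 + 14/5) = 19/5; numerator = -3(1) = -3; a_1 = (-3)/(19/5) = -15/19
  n = 2: D(2) = 2(2 + 14/5) = 48/5; numerator = -3(-15/19) - 3(1) = -12/19; a_2 = (-12/19)/(48/5) = -5/76
  n = 3: D(3) = 3(3 + 14/5) = 87/5; numerator = -3(-5/76) - 3(-15/19) = 195/76; a_3 = (195/76)/(87/5) = 325/2204
  n = 4: D(4) = 4(4 + 14/5) = 136/5; numerator = -3(325/2204) - 3(-5/76) = -135/551; a_4 = (-135/551)/(136/5) = -675/74936
  n = 5: D(5) = 5(5 + 14/5) = 39; numerator = -3(-675/74936) - 3(325/2204) = -31125/74936; a_5 = (-31125/74936)/(39) = -10375/974168

r = 9/5; a_0 = 1; a_1 = -15/19; a_2 = -5/76; a_3 = 325/2204; a_4 = -675/74936; a_5 = -10375/974168


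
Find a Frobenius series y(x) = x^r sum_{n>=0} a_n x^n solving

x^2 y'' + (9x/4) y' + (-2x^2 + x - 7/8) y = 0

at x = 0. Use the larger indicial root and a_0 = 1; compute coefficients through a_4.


Write in Frobenius form y'' + (p(x)/x) y' + (q(x)/x^2) y = 0:
  p(x) = 9/4,  q(x) = -2x^2 + x - 7/8.
Indicial equation: r(r-1) + (9/4) r + (-7/8) = 0 -> roots r_1 = 1/2, r_2 = -7/4.
Take r = r_1 = 1/2. Let y(x) = x^r sum_{n>=0} a_n x^n with a_0 = 1.
Substitute y = x^r sum a_n x^n and match x^{r+n}. The recurrence is
  D(n) a_n + 1 a_{n-1} - 2 a_{n-2} = 0,  where D(n) = (r+n)(r+n-1) + (9/4)(r+n) + (-7/8).
  a_n = [-1 a_{n-1} + 2 a_{n-2}] / D(n).
Since the indicial polynomial factors as (r - r_1)(r - r_2), D(n) = (r_1 + n - r_1)(r_1 + n - r_2) = n(n + 9/4).
Evaluating step by step (a_0 = 1):
  n = 1: D(1) = 1(1 + 9/4) = 13/4; numerator = -1(1) = -1; a_1 = (-1)/(13/4) = -4/13
  n = 2: D(2) = 2(2 + 9/4) = 17/2; numerator = -1(-4/13) + 2(1) = 30/13; a_2 = (30/13)/(17/2) = 60/221
  n = 3: D(3) = 3(3 + 9/4) = 63/4; numerator = -1(60/221) + 2(-4/13) = -196/221; a_3 = (-196/221)/(63/4) = -112/1989
  n = 4: D(4) = 4(4 + 9/4) = 25; numerator = -1(-112/1989) + 2(60/221) = 1192/1989; a_4 = (1192/1989)/(25) = 1192/49725

r = 1/2; a_0 = 1; a_1 = -4/13; a_2 = 60/221; a_3 = -112/1989; a_4 = 1192/49725


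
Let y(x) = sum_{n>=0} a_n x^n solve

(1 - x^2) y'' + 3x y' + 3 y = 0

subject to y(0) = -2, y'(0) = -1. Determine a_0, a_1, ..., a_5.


Ansatz: y(x) = sum_{n>=0} a_n x^n, so y'(x) = sum_{n>=1} n a_n x^(n-1) and y''(x) = sum_{n>=2} n(n-1) a_n x^(n-2).
Substitute into P(x) y'' + Q(x) y' + R(x) y = 0 with P(x) = 1 - x^2, Q(x) = 3x, R(x) = 3, and match powers of x.
Initial conditions: a_0 = -2, a_1 = -1.
Setting the coefficient of each power of x to zero and solving order by order (substituting the coefficients already found):
  x^0: 2 a_2 + 3 a_0 = 0  ->  2 a_2 = -3 a_0 = 6  ->  a_2 = 3
  x^1: 6 a_3 + 6 a_1 = 0  ->  6 a_3 = -6 a_1 = 6  ->  a_3 = 1
  x^2: 12 a_4 + 7 a_2 = 0  ->  12 a_4 = -7 a_2 = -21  ->  a_4 = -7/4
  x^3: 20 a_5 + 6 a_3 = 0  ->  20 a_5 = -6 a_3 = -6  ->  a_5 = -3/10
Truncated series: y(x) = -2 - x + 3 x^2 + x^3 - (7/4) x^4 - (3/10) x^5 + O(x^6).

a_0 = -2; a_1 = -1; a_2 = 3; a_3 = 1; a_4 = -7/4; a_5 = -3/10


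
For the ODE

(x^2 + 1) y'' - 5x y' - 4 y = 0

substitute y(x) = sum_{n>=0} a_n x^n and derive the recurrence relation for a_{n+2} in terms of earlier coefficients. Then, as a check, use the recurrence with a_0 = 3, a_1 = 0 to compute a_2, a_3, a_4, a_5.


Substitute y = sum_n a_n x^n.
(1 + 1 x^2) y'' contributes (n+2)(n+1) a_{n+2} + n(n-1) a_n at x^n.
-5 x y'(x) contributes -5 n a_n at x^n.
-4 y(x) contributes -4 a_n at x^n.
Matching x^n: (n+2)(n+1) a_{n+2} + (n(n-1) - 5 n - 4) a_n = 0.
Thus a_{n+2} = (-n(n-1) + 5 n + 4) / ((n+1)(n+2)) * a_n.

Check with a_0 = 3, a_1 = 0 (apply the recurrence for n = 0, 1, 2, 3): a_0 = 3, a_1 = 0, a_2 = 6, a_3 = 0, a_4 = 6, a_5 = 0.

a_(n+2) = (-n(n-1) + 5 n + 4) / ((n+1)(n+2)) * a_n; check: a_0 = 3, a_1 = 0, a_2 = 6, a_3 = 0, a_4 = 6, a_5 = 0


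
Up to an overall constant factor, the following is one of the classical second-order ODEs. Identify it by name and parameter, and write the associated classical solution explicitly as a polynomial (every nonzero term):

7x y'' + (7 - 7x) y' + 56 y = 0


All three coefficients share the factor 7; dividing through by 7 gives  x y'' + (1 - x) y' + 8 y = 0.
This matches the Laguerre equation x y'' + (1 - x) y' + n y = 0 with n = 8; the polynomial solution is L_8(x).
With y = sum_k a_k x^k, matching x^k gives (k+1)k a_{k+1} + (k+1) a_{k+1} - k a_k + n a_k = 0, i.e. (k+1)^2 a_{k+1} = (k - n) a_k = (k - 8) a_k. The right side vanishes at k = 8, so the series terminates at degree 8.
Standard normalization L_n(0) = 1 gives a_0 = 1. Work upward with a_{k+1} = (k - 8) a_k / (k+1)^2:
  a_1 = (0 - 8)(1) / 1^2 = -8/1 = -8
  a_2 = (1 - 8)(-8) / 2^2 = 56/4 = 14
  a_3 = (2 - 8)(14) / 3^2 = -84/9 = -28/3
  a_4 = (3 - 8)(-28/3) / 4^2 = (140/3)/16 = 35/12
  a_5 = (4 - 8)(35/12) / 5^2 = (-35/3)/25 = -7/15
  a_6 = (5 - 8)(-7/15) / 6^2 = (7/5)/36 = 7/180
  a_7 = (6 - 8)(7/180) / 7^2 = (-7/90)/49 = -1/630
  a_8 = (7 - 8)(-1/630) / 8^2 = (1/630)/64 = 1/40320
Hence L_8(x) = x^8/40320 - x^7/630 + 7 x^6/180 - 7 x^5/15 + 35 x^4/12 - 28 x^3/3 + 14 x^2 - 8 x + 1.

L_8(x); series = x^8/40320 - x^7/630 + 7 x^6/180 - 7 x^5/15 + 35 x^4/12 - 28 x^3/3 + 14 x^2 - 8 x + 1


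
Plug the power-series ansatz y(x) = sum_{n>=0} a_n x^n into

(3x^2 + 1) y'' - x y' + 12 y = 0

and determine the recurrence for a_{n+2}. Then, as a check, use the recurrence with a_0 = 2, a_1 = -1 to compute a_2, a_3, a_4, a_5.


Substitute y = sum_n a_n x^n.
(1 + 3 x^2) y'' contributes (n+2)(n+1) a_{n+2} + 3 n(n-1) a_n at x^n.
-x y'(x) contributes -n a_n at x^n.
12 y(x) contributes 12 a_n at x^n.
Matching x^n: (n+2)(n+1) a_{n+2} + (3 n(n-1) - n + 12) a_n = 0.
Thus a_{n+2} = (-3 n(n-1) + n - 12) / ((n+1)(n+2)) * a_n.

Check with a_0 = 2, a_1 = -1 (apply the recurrence for n = 0, 1, 2, 3): a_0 = 2, a_1 = -1, a_2 = -12, a_3 = 11/6, a_4 = 16, a_5 = -99/40.

a_(n+2) = (-3 n(n-1) + n - 12) / ((n+1)(n+2)) * a_n; check: a_0 = 2, a_1 = -1, a_2 = -12, a_3 = 11/6, a_4 = 16, a_5 = -99/40


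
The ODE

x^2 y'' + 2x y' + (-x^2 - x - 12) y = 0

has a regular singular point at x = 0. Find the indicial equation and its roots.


Divide by x^2 to reach normal form y'' + P_1(x) y' + P_2(x) y = 0 with P_1(x) = 2/x and P_2(x) = -1 - 1/x - 12/x^2.
x = 0 is a singular point because the y'-coefficient 2/x has a pole at x = 0 and the y-coefficient -1 - 1/x - 12/x^2 has a pole at x = 0.
It is a regular singular point because x P_1(x) = p(x) = 2 and x^2 P_2(x) = q(x) = -x^2 - x - 12 are polynomials, hence analytic at x = 0.
p(0) = 2,  q(0) = -12.
Indicial equation: r(r-1) + p(0) r + q(0) = 0, i.e. r^2 + (p(0) - 1) r + q(0) = 0, i.e. r^2 + 1 r - 12 = 0.
Discriminant: (1)^2 - 4(-12) = 49, so r = (-1 ± 7)/2.
Solving: r_1 = 3, r_2 = -4.

indicial: r^2 + 1 r - 12 = 0; roots r_1 = 3, r_2 = -4


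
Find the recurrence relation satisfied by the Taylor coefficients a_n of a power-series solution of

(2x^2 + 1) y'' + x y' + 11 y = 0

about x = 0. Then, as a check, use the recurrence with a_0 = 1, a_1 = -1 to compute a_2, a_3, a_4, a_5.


Substitute y = sum_n a_n x^n.
(1 + 2 x^2) y'' contributes (n+2)(n+1) a_{n+2} + 2 n(n-1) a_n at x^n.
x y'(x) contributes n a_n at x^n.
11 y(x) contributes 11 a_n at x^n.
Matching x^n: (n+2)(n+1) a_{n+2} + (2 n(n-1) + n + 11) a_n = 0.
Thus a_{n+2} = (-2 n(n-1) - n - 11) / ((n+1)(n+2)) * a_n.

Check with a_0 = 1, a_1 = -1 (apply the recurrence for n = 0, 1, 2, 3): a_0 = 1, a_1 = -1, a_2 = -11/2, a_3 = 2, a_4 = 187/24, a_5 = -13/5.

a_(n+2) = (-2 n(n-1) - n - 11) / ((n+1)(n+2)) * a_n; check: a_0 = 1, a_1 = -1, a_2 = -11/2, a_3 = 2, a_4 = 187/24, a_5 = -13/5


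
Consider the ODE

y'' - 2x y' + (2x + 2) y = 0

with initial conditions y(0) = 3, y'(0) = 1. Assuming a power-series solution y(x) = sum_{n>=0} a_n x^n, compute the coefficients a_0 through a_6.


Ansatz: y(x) = sum_{n>=0} a_n x^n, so y'(x) = sum_{n>=1} n a_n x^(n-1) and y''(x) = sum_{n>=2} n(n-1) a_n x^(n-2).
Substitute into P(x) y'' + Q(x) y' + R(x) y = 0 with P(x) = 1, Q(x) = -2x, R(x) = 2x + 2, and match powers of x.
Initial conditions: a_0 = 3, a_1 = 1.
Setting the coefficient of each power of x to zero and solving order by order (substituting the coefficients already found):
  x^0: 2 a_2 + 2 a_0 = 0  ->  2 a_2 = -2 a_0 = -6  ->  a_2 = -3
  x^1: 6 a_3 + 2 a_0 = 0  ->  6 a_3 = -2 a_0 = -6  ->  a_3 = -1
  x^2: 12 a_4 - 2 a_2 + 2 a_1 = 0  ->  12 a_4 = 2 a_2 - 2 a_1 = -8  ->  a_4 = -2/3
  x^3: 20 a_5 - 4 a_3 + 2 a_2 = 0  ->  20 a_5 = 4 a_3 - 2 a_2 = 2  ->  a_5 = 1/10
  x^4: 30 a_6 - 6 a_4 + 2 a_3 = 0  ->  30 a_6 = 6 a_4 - 2 a_3 = -2  ->  a_6 = -1/15
Truncated series: y(x) = 3 + x - 3 x^2 - x^3 - (2/3) x^4 + (1/10) x^5 - (1/15) x^6 + O(x^7).

a_0 = 3; a_1 = 1; a_2 = -3; a_3 = -1; a_4 = -2/3; a_5 = 1/10; a_6 = -1/15


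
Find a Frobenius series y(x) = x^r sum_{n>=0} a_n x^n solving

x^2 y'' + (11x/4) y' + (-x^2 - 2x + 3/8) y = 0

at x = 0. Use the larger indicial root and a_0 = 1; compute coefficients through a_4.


Write in Frobenius form y'' + (p(x)/x) y' + (q(x)/x^2) y = 0:
  p(x) = 11/4,  q(x) = -x^2 - 2x + 3/8.
Indicial equation: r(r-1) + (11/4) r + (3/8) = 0 -> roots r_1 = -1/4, r_2 = -3/2.
Take r = r_1 = -1/4. Let y(x) = x^r sum_{n>=0} a_n x^n with a_0 = 1.
Substitute y = x^r sum a_n x^n and match x^{r+n}. The recurrence is
  D(n) a_n - 2 a_{n-1} - 1 a_{n-2} = 0,  where D(n) = (r+n)(r+n-1) + (11/4)(r+n) + (3/8).
  a_n = [2 a_{n-1} + 1 a_{n-2}] / D(n).
Since the indicial polynomial factors as (r - r_1)(r - r_2), D(n) = (r_1 + n - r_1)(r_1 + n - r_2) = n(n + 5/4).
Evaluating step by step (a_0 = 1):
  n = 1: D(1) = 1(1 + 5/4) = 9/4; numerator = 2(1) = 2; a_1 = (2)/(9/4) = 8/9
  n = 2: D(2) = 2(2 + 5/4) = 13/2; numerator = 2(8/9) + 1(1) = 25/9; a_2 = (25/9)/(13/2) = 50/117
  n = 3: D(3) = 3(3 + 5/4) = 51/4; numerator = 2(50/117) + 1(8/9) = 68/39; a_3 = (68/39)/(51/4) = 16/117
  n = 4: D(4) = 4(4 + 5/4) = 21; numerator = 2(16/117) + 1(50/117) = 82/117; a_4 = (82/117)/(21) = 82/2457

r = -1/4; a_0 = 1; a_1 = 8/9; a_2 = 50/117; a_3 = 16/117; a_4 = 82/2457


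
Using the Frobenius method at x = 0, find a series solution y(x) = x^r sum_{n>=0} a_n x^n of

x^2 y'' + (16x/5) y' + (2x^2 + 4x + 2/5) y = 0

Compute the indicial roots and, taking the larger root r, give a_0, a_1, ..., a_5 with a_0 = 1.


Write in Frobenius form y'' + (p(x)/x) y' + (q(x)/x^2) y = 0:
  p(x) = 16/5,  q(x) = 2x^2 + 4x + 2/5.
Indicial equation: r(r-1) + (16/5) r + (2/5) = 0 -> roots r_1 = -1/5, r_2 = -2.
Take r = r_1 = -1/5. Let y(x) = x^r sum_{n>=0} a_n x^n with a_0 = 1.
Substitute y = x^r sum a_n x^n and match x^{r+n}. The recurrence is
  D(n) a_n + 4 a_{n-1} + 2 a_{n-2} = 0,  where D(n) = (r+n)(r+n-1) + (16/5)(r+n) + (2/5).
  a_n = [-4 a_{n-1} - 2 a_{n-2}] / D(n).
Since the indicial polynomial factors as (r - r_1)(r - r_2), D(n) = (r_1 + n - r_1)(r_1 + n - r_2) = n(n + 9/5).
Evaluating step by step (a_0 = 1):
  n = 1: D(1) = 1(1 + 9/5) = 14/5; numerator = -4(1) = -4; a_1 = (-4)/(14/5) = -10/7
  n = 2: D(2) = 2(2 + 9/5) = 38/5; numerator = -4(-10/7) - 2(1) = 26/7; a_2 = (26/7)/(38/5) = 65/133
  n = 3: D(3) = 3(3 + 9/5) = 72/5; numerator = -4(65/133) - 2(-10/7) = 120/133; a_3 = (120/133)/(72/5) = 25/399
  n = 4: D(4) = 4(4 + 9/5) = 116/5; numerator = -4(25/399) - 2(65/133) = -70/57; a_4 = (-70/57)/(116/5) = -175/3306
  n = 5: D(5) = 5(5 + 9/5) = 34; numerator = -4(-175/3306) - 2(25/399) = 1000/11571; a_5 = (1000/11571)/(34) = 500/196707

r = -1/5; a_0 = 1; a_1 = -10/7; a_2 = 65/133; a_3 = 25/399; a_4 = -175/3306; a_5 = 500/196707


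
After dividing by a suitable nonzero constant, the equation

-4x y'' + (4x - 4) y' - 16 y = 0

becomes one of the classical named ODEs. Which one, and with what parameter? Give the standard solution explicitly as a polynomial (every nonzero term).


All three coefficients share the factor -4; dividing through by -4 gives  x y'' + (1 - x) y' + 4 y = 0.
This matches the Laguerre equation x y'' + (1 - x) y' + n y = 0 with n = 4; the polynomial solution is L_4(x).
With y = sum_k a_k x^k, matching x^k gives (k+1)k a_{k+1} + (k+1) a_{k+1} - k a_k + n a_k = 0, i.e. (k+1)^2 a_{k+1} = (k - n) a_k = (k - 4) a_k. The right side vanishes at k = 4, so the series terminates at degree 4.
Standard normalization L_n(0) = 1 gives a_0 = 1. Work upward with a_{k+1} = (k - 4) a_k / (k+1)^2:
  a_1 = (0 - 4)(1) / 1^2 = -4/1 = -4
  a_2 = (1 - 4)(-4) / 2^2 = 12/4 = 3
  a_3 = (2 - 4)(3) / 3^2 = -6/9 = -2/3
  a_4 = (3 - 4)(-2/3) / 4^2 = (2/3)/16 = 1/24
Hence L_4(x) = x^4/24 - 2 x^3/3 + 3 x^2 - 4 x + 1.

L_4(x); series = x^4/24 - 2 x^3/3 + 3 x^2 - 4 x + 1


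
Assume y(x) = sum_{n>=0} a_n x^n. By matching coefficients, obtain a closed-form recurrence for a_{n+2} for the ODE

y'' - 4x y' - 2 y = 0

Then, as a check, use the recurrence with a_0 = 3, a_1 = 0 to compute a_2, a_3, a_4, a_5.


Substitute y = sum_n a_n x^n.
y''(x) has coefficient (n+2)(n+1) a_{n+2} at x^n;
-4 x y'(x) has coefficient -4 n a_n at x^n (shift);
-2 y(x) has coefficient -2 a_n at x^n.
Matching x^n: (n+2)(n+1) a_{n+2} + (-4n - 2) a_n = 0.
Thus a_{n+2} = (4n + 2) / ((n+1)(n+2)) * a_n.

Check with a_0 = 3, a_1 = 0 (apply the recurrence for n = 0, 1, 2, 3): a_0 = 3, a_1 = 0, a_2 = 3, a_3 = 0, a_4 = 5/2, a_5 = 0.

a_(n+2) = (4n + 2) / ((n+1)(n+2)) * a_n; check: a_0 = 3, a_1 = 0, a_2 = 3, a_3 = 0, a_4 = 5/2, a_5 = 0


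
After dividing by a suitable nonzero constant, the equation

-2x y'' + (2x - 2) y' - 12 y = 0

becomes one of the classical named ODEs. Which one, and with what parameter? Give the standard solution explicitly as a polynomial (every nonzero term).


All three coefficients share the factor -2; dividing through by -2 gives  x y'' + (1 - x) y' + 6 y = 0.
This matches the Laguerre equation x y'' + (1 - x) y' + n y = 0 with n = 6; the polynomial solution is L_6(x).
With y = sum_k a_k x^k, matching x^k gives (k+1)k a_{k+1} + (k+1) a_{k+1} - k a_k + n a_k = 0, i.e. (k+1)^2 a_{k+1} = (k - n) a_k = (k - 6) a_k. The right side vanishes at k = 6, so the series terminates at degree 6.
Standard normalization L_n(0) = 1 gives a_0 = 1. Work upward with a_{k+1} = (k - 6) a_k / (k+1)^2:
  a_1 = (0 - 6)(1) / 1^2 = -6/1 = -6
  a_2 = (1 - 6)(-6) / 2^2 = 30/4 = 15/2
  a_3 = (2 - 6)(15/2) / 3^2 = -30/9 = -10/3
  a_4 = (3 - 6)(-10/3) / 4^2 = 10/16 = 5/8
  a_5 = (4 - 6)(5/8) / 5^2 = (-5/4)/25 = -1/20
  a_6 = (5 - 6)(-1/20) / 6^2 = (1/20)/36 = 1/720
Hence L_6(x) = x^6/720 - x^5/20 + 5 x^4/8 - 10 x^3/3 + 15 x^2/2 - 6 x + 1.

L_6(x); series = x^6/720 - x^5/20 + 5 x^4/8 - 10 x^3/3 + 15 x^2/2 - 6 x + 1


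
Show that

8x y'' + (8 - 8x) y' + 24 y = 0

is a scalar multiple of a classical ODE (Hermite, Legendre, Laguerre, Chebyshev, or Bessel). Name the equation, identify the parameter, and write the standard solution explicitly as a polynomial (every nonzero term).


All three coefficients share the factor 8; dividing through by 8 gives  x y'' + (1 - x) y' + 3 y = 0.
This matches the Laguerre equation x y'' + (1 - x) y' + n y = 0 with n = 3; the polynomial solution is L_3(x).
With y = sum_k a_k x^k, matching x^k gives (k+1)k a_{k+1} + (k+1) a_{k+1} - k a_k + n a_k = 0, i.e. (k+1)^2 a_{k+1} = (k - n) a_k = (k - 3) a_k. The right side vanishes at k = 3, so the series terminates at degree 3.
Standard normalization L_n(0) = 1 gives a_0 = 1. Work upward with a_{k+1} = (k - 3) a_k / (k+1)^2:
  a_1 = (0 - 3)(1) / 1^2 = -3/1 = -3
  a_2 = (1 - 3)(-3) / 2^2 = 6/4 = 3/2
  a_3 = (2 - 3)(3/2) / 3^2 = (-3/2)/9 = -1/6
Hence L_3(x) = -x^3/6 + 3 x^2/2 - 3 x + 1.

L_3(x); series = -x^3/6 + 3 x^2/2 - 3 x + 1


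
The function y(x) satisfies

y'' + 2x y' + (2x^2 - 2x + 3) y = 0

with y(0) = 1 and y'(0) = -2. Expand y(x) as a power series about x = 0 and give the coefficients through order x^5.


Ansatz: y(x) = sum_{n>=0} a_n x^n, so y'(x) = sum_{n>=1} n a_n x^(n-1) and y''(x) = sum_{n>=2} n(n-1) a_n x^(n-2).
Substitute into P(x) y'' + Q(x) y' + R(x) y = 0 with P(x) = 1, Q(x) = 2x, R(x) = 2x^2 - 2x + 3, and match powers of x.
Initial conditions: a_0 = 1, a_1 = -2.
Setting the coefficient of each power of x to zero and solving order by order (substituting the coefficients already found):
  x^0: 2 a_2 + 3 a_0 = 0  ->  2 a_2 = -3 a_0 = -3  ->  a_2 = -3/2
  x^1: 6 a_3 + 5 a_1 - 2 a_0 = 0  ->  6 a_3 = -5 a_1 + 2 a_0 = 12  ->  a_3 = 2
  x^2: 12 a_4 + 7 a_2 - 2 a_1 + 2 a_0 = 0  ->  12 a_4 = -7 a_2 + 2 a_1 - 2 a_0 = 9/2  ->  a_4 = 3/8
  x^3: 20 a_5 + 9 a_3 - 2 a_2 + 2 a_1 = 0  ->  20 a_5 = -9 a_3 + 2 a_2 - 2 a_1 = -17  ->  a_5 = -17/20
Truncated series: y(x) = 1 - 2 x - (3/2) x^2 + 2 x^3 + (3/8) x^4 - (17/20) x^5 + O(x^6).

a_0 = 1; a_1 = -2; a_2 = -3/2; a_3 = 2; a_4 = 3/8; a_5 = -17/20


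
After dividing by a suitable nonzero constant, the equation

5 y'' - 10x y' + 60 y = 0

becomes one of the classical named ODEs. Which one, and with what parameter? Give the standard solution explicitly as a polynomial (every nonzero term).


All three coefficients share the factor 5; dividing through by 5 gives  y'' - 2x y' + 12 y = 0.
This matches the Hermite equation y'' - 2x y' + 2n y = 0 with 2n = 12, so n = 6; the polynomial solution is H_6(x).
With y = sum_k a_k x^k, matching x^k gives (k+2)(k+1) a_{k+2} = 2(k - n) a_k = 2(k - 6) a_k. The right side vanishes at k = 6, so the series with the parity of 6 terminates at degree 6.
Standard normalization: leading coefficient of H_n is 2^n, so a_6 = 2^6 = 64. Work downward with a_k = (k+1)(k+2) a_{k+2} / (2(k - n)):
  a_4 = (5)(6)(64) / (2(4 - 6)) = 1920/(-4) = -480
  a_2 = (3)(4)(-480) / (2(2 - 6)) = -5760/(-8) = 720
  a_0 = (1)(2)(720) / (2(0 - 6)) = 1440/(-12) = -120
Hence H_6(x) = 64 x^6 - 480 x^4 + 720 x^2 - 120.

H_6(x); series = 64 x^6 - 480 x^4 + 720 x^2 - 120


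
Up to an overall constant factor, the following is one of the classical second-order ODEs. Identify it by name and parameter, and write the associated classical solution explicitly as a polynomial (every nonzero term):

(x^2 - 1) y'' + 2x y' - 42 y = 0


All three coefficients share the factor -1; dividing through by -1 gives  (1 - x^2) y'' - 2x y' + 42 y = 0.
This matches the Legendre equation (1 - x^2) y'' - 2x y' + n(n+1) y = 0 (note the -2x y' term) with n(n+1) = 42, so n = 6; the polynomial solution is P_6(x).
With y = sum_k a_k x^k, matching x^k gives (k+2)(k+1) a_{k+2} = [k(k+1) - n(n+1)] a_k = (k - 6)(k + 7) a_k. The right side vanishes at k = 6, so the series with the parity of 6 terminates at degree 6.
Standard normalization (P_n(1) = 1): leading coefficient (2n)!/(2^n (n!)^2) = 479001600/(64*518400) = 231/16, so a_6 = 231/16. Work downward with a_k = (k+1)(k+2) a_{k+2} / ((k - 6)(k + 7)):
  a_4 = (5)(6)(231/16) / ((4 - 6)(4 + 7)) = (3465/8)/(-22) = -315/16
  a_2 = (3)(4)(-315/16) / ((2 - 6)(2 + 7)) = (-945/4)/(-36) = 105/16
  a_0 = (1)(2)(105/16) / ((0 - 6)(0 + 7)) = (105/8)/(-42) = -5/16
Hence P_6(x) = 231 x^6/16 - 315 x^4/16 + 105 x^2/16 - 5/16.

P_6(x); series = 231 x^6/16 - 315 x^4/16 + 105 x^2/16 - 5/16


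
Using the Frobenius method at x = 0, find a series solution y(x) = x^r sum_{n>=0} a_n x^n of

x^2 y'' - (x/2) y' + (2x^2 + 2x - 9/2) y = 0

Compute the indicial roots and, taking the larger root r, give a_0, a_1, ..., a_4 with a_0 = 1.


Write in Frobenius form y'' + (p(x)/x) y' + (q(x)/x^2) y = 0:
  p(x) = -1/2,  q(x) = 2x^2 + 2x - 9/2.
Indicial equation: r(r-1) + (-1/2) r + (-9/2) = 0 -> roots r_1 = 3, r_2 = -3/2.
Take r = r_1 = 3. Let y(x) = x^r sum_{n>=0} a_n x^n with a_0 = 1.
Substitute y = x^r sum a_n x^n and match x^{r+n}. The recurrence is
  D(n) a_n + 2 a_{n-1} + 2 a_{n-2} = 0,  where D(n) = (r+n)(r+n-1) + (-1/2)(r+n) + (-9/2).
  a_n = [-2 a_{n-1} - 2 a_{n-2}] / D(n).
Since the indicial polynomial factors as (r - r_1)(r - r_2), D(n) = (r_1 + n - r_1)(r_1 + n - r_2) = n(n + 9/2).
Evaluating step by step (a_0 = 1):
  n = 1: D(1) = 1(1 + 9/2) = 11/2; numerator = -2(1) = -2; a_1 = (-2)/(11/2) = -4/11
  n = 2: D(2) = 2(2 + 9/2) = 13; numerator = -2(-4/11) - 2(1) = -14/11; a_2 = (-14/11)/(13) = -14/143
  n = 3: D(3) = 3(3 + 9/2) = 45/2; numerator = -2(-14/143) - 2(-4/11) = 12/13; a_3 = (12/13)/(45/2) = 8/195
  n = 4: D(4) = 4(4 + 9/2) = 34; numerator = -2(8/195) - 2(-14/143) = 244/2145; a_4 = (244/2145)/(34) = 122/36465

r = 3; a_0 = 1; a_1 = -4/11; a_2 = -14/143; a_3 = 8/195; a_4 = 122/36465


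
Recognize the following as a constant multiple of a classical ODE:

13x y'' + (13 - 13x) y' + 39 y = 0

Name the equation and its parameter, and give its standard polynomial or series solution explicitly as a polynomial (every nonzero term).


All three coefficients share the factor 13; dividing through by 13 gives  x y'' + (1 - x) y' + 3 y = 0.
This matches the Laguerre equation x y'' + (1 - x) y' + n y = 0 with n = 3; the polynomial solution is L_3(x).
With y = sum_k a_k x^k, matching x^k gives (k+1)k a_{k+1} + (k+1) a_{k+1} - k a_k + n a_k = 0, i.e. (k+1)^2 a_{k+1} = (k - n) a_k = (k - 3) a_k. The right side vanishes at k = 3, so the series terminates at degree 3.
Standard normalization L_n(0) = 1 gives a_0 = 1. Work upward with a_{k+1} = (k - 3) a_k / (k+1)^2:
  a_1 = (0 - 3)(1) / 1^2 = -3/1 = -3
  a_2 = (1 - 3)(-3) / 2^2 = 6/4 = 3/2
  a_3 = (2 - 3)(3/2) / 3^2 = (-3/2)/9 = -1/6
Hence L_3(x) = -x^3/6 + 3 x^2/2 - 3 x + 1.

L_3(x); series = -x^3/6 + 3 x^2/2 - 3 x + 1


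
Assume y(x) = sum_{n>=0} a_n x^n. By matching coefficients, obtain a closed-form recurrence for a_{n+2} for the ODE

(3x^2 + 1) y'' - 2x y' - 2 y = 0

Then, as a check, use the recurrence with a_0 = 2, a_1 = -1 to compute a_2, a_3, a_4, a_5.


Substitute y = sum_n a_n x^n.
(1 + 3 x^2) y'' contributes (n+2)(n+1) a_{n+2} + 3 n(n-1) a_n at x^n.
-2 x y'(x) contributes -2 n a_n at x^n.
-2 y(x) contributes -2 a_n at x^n.
Matching x^n: (n+2)(n+1) a_{n+2} + (3 n(n-1) - 2 n - 2) a_n = 0.
Thus a_{n+2} = (-3 n(n-1) + 2 n + 2) / ((n+1)(n+2)) * a_n.

Check with a_0 = 2, a_1 = -1 (apply the recurrence for n = 0, 1, 2, 3): a_0 = 2, a_1 = -1, a_2 = 2, a_3 = -2/3, a_4 = 0, a_5 = 1/3.

a_(n+2) = (-3 n(n-1) + 2 n + 2) / ((n+1)(n+2)) * a_n; check: a_0 = 2, a_1 = -1, a_2 = 2, a_3 = -2/3, a_4 = 0, a_5 = 1/3


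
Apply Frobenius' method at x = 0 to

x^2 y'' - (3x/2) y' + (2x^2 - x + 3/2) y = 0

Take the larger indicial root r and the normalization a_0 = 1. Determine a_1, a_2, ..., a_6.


Write in Frobenius form y'' + (p(x)/x) y' + (q(x)/x^2) y = 0:
  p(x) = -3/2,  q(x) = 2x^2 - x + 3/2.
Indicial equation: r(r-1) + (-3/2) r + (3/2) = 0 -> roots r_1 = 3/2, r_2 = 1.
Take r = r_1 = 3/2. Let y(x) = x^r sum_{n>=0} a_n x^n with a_0 = 1.
Substitute y = x^r sum a_n x^n and match x^{r+n}. The recurrence is
  D(n) a_n - 1 a_{n-1} + 2 a_{n-2} = 0,  where D(n) = (r+n)(r+n-1) + (-3/2)(r+n) + (3/2).
  a_n = [1 a_{n-1} - 2 a_{n-2}] / D(n).
Since the indicial polynomial factors as (r - r_1)(r - r_2), D(n) = (r_1 + n - r_1)(r_1 + n - r_2) = n(n + 1/2).
Evaluating step by step (a_0 = 1):
  n = 1: D(1) = 1(1 + 1/2) = 3/2; numerator = 1(1) = 1; a_1 = (1)/(3/2) = 2/3
  n = 2: D(2) = 2(2 + 1/2) = 5; numerator = 1(2/3) - 2(1) = -4/3; a_2 = (-4/3)/(5) = -4/15
  n = 3: D(3) = 3(3 + 1/2) = 21/2; numerator = 1(-4/15) - 2(2/3) = -8/5; a_3 = (-8/5)/(21/2) = -16/105
  n = 4: D(4) = 4(4 + 1/2) = 18; numerator = 1(-16/105) - 2(-4/15) = 8/21; a_4 = (8/21)/(18) = 4/189
  n = 5: D(5) = 5(5 + 1/2) = 55/2; numerator = 1(4/189) - 2(-16/105) = 44/135; a_5 = (44/135)/(55/2) = 8/675
  n = 6: D(6) = 6(6 + 1/2) = 39; numerator = 1(8/675) - 2(4/189) = -16/525; a_6 = (-16/525)/(39) = -16/20475

r = 3/2; a_0 = 1; a_1 = 2/3; a_2 = -4/15; a_3 = -16/105; a_4 = 4/189; a_5 = 8/675; a_6 = -16/20475


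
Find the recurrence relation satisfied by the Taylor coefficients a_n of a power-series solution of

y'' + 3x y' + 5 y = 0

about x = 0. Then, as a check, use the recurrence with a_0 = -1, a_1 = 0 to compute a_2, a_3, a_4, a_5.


Substitute y = sum_n a_n x^n.
y''(x) has coefficient (n+2)(n+1) a_{n+2} at x^n;
3 x y'(x) has coefficient 3 n a_n at x^n (shift);
5 y(x) has coefficient 5 a_n at x^n.
Matching x^n: (n+2)(n+1) a_{n+2} + (3n + 5) a_n = 0.
Thus a_{n+2} = (-3n - 5) / ((n+1)(n+2)) * a_n.

Check with a_0 = -1, a_1 = 0 (apply the recurrence for n = 0, 1, 2, 3): a_0 = -1, a_1 = 0, a_2 = 5/2, a_3 = 0, a_4 = -55/24, a_5 = 0.

a_(n+2) = (-3n - 5) / ((n+1)(n+2)) * a_n; check: a_0 = -1, a_1 = 0, a_2 = 5/2, a_3 = 0, a_4 = -55/24, a_5 = 0


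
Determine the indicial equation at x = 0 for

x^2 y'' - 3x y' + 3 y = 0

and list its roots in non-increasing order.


Divide by x^2 to reach normal form y'' + P_1(x) y' + P_2(x) y = 0 with P_1(x) = -3/x and P_2(x) = 3/x^2.
x = 0 is a singular point because the y'-coefficient -3/x has a pole at x = 0 and the y-coefficient 3/x^2 has a pole at x = 0.
It is a regular singular point because x P_1(x) = p(x) = -3 and x^2 P_2(x) = q(x) = 3 are polynomials, hence analytic at x = 0.
p(0) = -3,  q(0) = 3.
Indicial equation: r(r-1) + p(0) r + q(0) = 0, i.e. r^2 + (p(0) - 1) r + q(0) = 0, i.e. r^2 - 4 r + 3 = 0.
Discriminant: (-4)^2 - 4(3) = 4, so r = (4 ± 2)/2.
Solving: r_1 = 3, r_2 = 1.

indicial: r^2 - 4 r + 3 = 0; roots r_1 = 3, r_2 = 1


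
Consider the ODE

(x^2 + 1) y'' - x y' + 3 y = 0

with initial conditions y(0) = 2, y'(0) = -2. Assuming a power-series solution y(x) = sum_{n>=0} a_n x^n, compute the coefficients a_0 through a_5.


Ansatz: y(x) = sum_{n>=0} a_n x^n, so y'(x) = sum_{n>=1} n a_n x^(n-1) and y''(x) = sum_{n>=2} n(n-1) a_n x^(n-2).
Substitute into P(x) y'' + Q(x) y' + R(x) y = 0 with P(x) = x^2 + 1, Q(x) = -x, R(x) = 3, and match powers of x.
Initial conditions: a_0 = 2, a_1 = -2.
Setting the coefficient of each power of x to zero and solving order by order (substituting the coefficients already found):
  x^0: 2 a_2 + 3 a_0 = 0  ->  2 a_2 = -3 a_0 = -6  ->  a_2 = -3
  x^1: 6 a_3 + 2 a_1 = 0  ->  6 a_3 = -2 a_1 = 4  ->  a_3 = 2/3
  x^2: 12 a_4 + 3 a_2 = 0  ->  12 a_4 = -3 a_2 = 9  ->  a_4 = 3/4
  x^3: 20 a_5 + 6 a_3 = 0  ->  20 a_5 = -6 a_3 = -4  ->  a_5 = -1/5
Truncated series: y(x) = 2 - 2 x - 3 x^2 + (2/3) x^3 + (3/4) x^4 - (1/5) x^5 + O(x^6).

a_0 = 2; a_1 = -2; a_2 = -3; a_3 = 2/3; a_4 = 3/4; a_5 = -1/5


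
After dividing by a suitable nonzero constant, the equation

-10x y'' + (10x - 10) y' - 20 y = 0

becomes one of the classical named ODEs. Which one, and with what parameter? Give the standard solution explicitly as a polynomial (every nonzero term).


All three coefficients share the factor -10; dividing through by -10 gives  x y'' + (1 - x) y' + 2 y = 0.
This matches the Laguerre equation x y'' + (1 - x) y' + n y = 0 with n = 2; the polynomial solution is L_2(x).
With y = sum_k a_k x^k, matching x^k gives (k+1)k a_{k+1} + (k+1) a_{k+1} - k a_k + n a_k = 0, i.e. (k+1)^2 a_{k+1} = (k - n) a_k = (k - 2) a_k. The right side vanishes at k = 2, so the series terminates at degree 2.
Standard normalization L_n(0) = 1 gives a_0 = 1. Work upward with a_{k+1} = (k - 2) a_k / (k+1)^2:
  a_1 = (0 - 2)(1) / 1^2 = -2/1 = -2
  a_2 = (1 - 2)(-2) / 2^2 = 2/4 = 1/2
Hence L_2(x) = x^2/2 - 2 x + 1.

L_2(x); series = x^2/2 - 2 x + 1


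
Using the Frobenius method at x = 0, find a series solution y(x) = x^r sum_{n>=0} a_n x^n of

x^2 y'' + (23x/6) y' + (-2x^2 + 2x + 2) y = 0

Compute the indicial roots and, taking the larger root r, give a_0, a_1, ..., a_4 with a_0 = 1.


Write in Frobenius form y'' + (p(x)/x) y' + (q(x)/x^2) y = 0:
  p(x) = 23/6,  q(x) = -2x^2 + 2x + 2.
Indicial equation: r(r-1) + (23/6) r + (2) = 0 -> roots r_1 = -4/3, r_2 = -3/2.
Take r = r_1 = -4/3. Let y(x) = x^r sum_{n>=0} a_n x^n with a_0 = 1.
Substitute y = x^r sum a_n x^n and match x^{r+n}. The recurrence is
  D(n) a_n + 2 a_{n-1} - 2 a_{n-2} = 0,  where D(n) = (r+n)(r+n-1) + (23/6)(r+n) + (2).
  a_n = [-2 a_{n-1} + 2 a_{n-2}] / D(n).
Since the indicial polynomial factors as (r - r_1)(r - r_2), D(n) = (r_1 + n - r_1)(r_1 + n - r_2) = n(n + 1/6).
Evaluating step by step (a_0 = 1):
  n = 1: D(1) = 1(1 + 1/6) = 7/6; numerator = -2(1) = -2; a_1 = (-2)/(7/6) = -12/7
  n = 2: D(2) = 2(2 + 1/6) = 13/3; numerator = -2(-12/7) + 2(1) = 38/7; a_2 = (38/7)/(13/3) = 114/91
  n = 3: D(3) = 3(3 + 1/6) = 19/2; numerator = -2(114/91) + 2(-12/7) = -540/91; a_3 = (-540/91)/(19/2) = -1080/1729
  n = 4: D(4) = 4(4 + 1/6) = 50/3; numerator = -2(-1080/1729) + 2(114/91) = 6492/1729; a_4 = (6492/1729)/(50/3) = 9738/43225

r = -4/3; a_0 = 1; a_1 = -12/7; a_2 = 114/91; a_3 = -1080/1729; a_4 = 9738/43225


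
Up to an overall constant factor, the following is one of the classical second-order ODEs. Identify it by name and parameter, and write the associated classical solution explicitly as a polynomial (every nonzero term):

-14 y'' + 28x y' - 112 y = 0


All three coefficients share the factor -14; dividing through by -14 gives  y'' - 2x y' + 8 y = 0.
This matches the Hermite equation y'' - 2x y' + 2n y = 0 with 2n = 8, so n = 4; the polynomial solution is H_4(x).
With y = sum_k a_k x^k, matching x^k gives (k+2)(k+1) a_{k+2} = 2(k - n) a_k = 2(k - 4) a_k. The right side vanishes at k = 4, so the series with the parity of 4 terminates at degree 4.
Standard normalization: leading coefficient of H_n is 2^n, so a_4 = 2^4 = 16. Work downward with a_k = (k+1)(k+2) a_{k+2} / (2(k - n)):
  a_2 = (3)(4)(16) / (2(2 - 4)) = 192/(-4) = -48
  a_0 = (1)(2)(-48) / (2(0 - 4)) = -96/(-8) = 12
Hence H_4(x) = 16 x^4 - 48 x^2 + 12.

H_4(x); series = 16 x^4 - 48 x^2 + 12


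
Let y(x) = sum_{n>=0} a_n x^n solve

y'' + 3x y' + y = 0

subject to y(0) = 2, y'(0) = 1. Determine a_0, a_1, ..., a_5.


Ansatz: y(x) = sum_{n>=0} a_n x^n, so y'(x) = sum_{n>=1} n a_n x^(n-1) and y''(x) = sum_{n>=2} n(n-1) a_n x^(n-2).
Substitute into P(x) y'' + Q(x) y' + R(x) y = 0 with P(x) = 1, Q(x) = 3x, R(x) = 1, and match powers of x.
Initial conditions: a_0 = 2, a_1 = 1.
Setting the coefficient of each power of x to zero and solving order by order (substituting the coefficients already found):
  x^0: 2 a_2 + a_0 = 0  ->  2 a_2 = -a_0 = -2  ->  a_2 = -1
  x^1: 6 a_3 + 4 a_1 = 0  ->  6 a_3 = -4 a_1 = -4  ->  a_3 = -2/3
  x^2: 12 a_4 + 7 a_2 = 0  ->  12 a_4 = -7 a_2 = 7  ->  a_4 = 7/12
  x^3: 20 a_5 + 10 a_3 = 0  ->  20 a_5 = -10 a_3 = 20/3  ->  a_5 = 1/3
Truncated series: y(x) = 2 + x - x^2 - (2/3) x^3 + (7/12) x^4 + (1/3) x^5 + O(x^6).

a_0 = 2; a_1 = 1; a_2 = -1; a_3 = -2/3; a_4 = 7/12; a_5 = 1/3


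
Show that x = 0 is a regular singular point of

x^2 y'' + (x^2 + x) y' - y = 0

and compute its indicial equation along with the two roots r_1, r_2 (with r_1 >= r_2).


Divide by x^2 to reach normal form y'' + P_1(x) y' + P_2(x) y = 0 with P_1(x) = 1 + 1/x and P_2(x) = -1/x^2.
x = 0 is a singular point because the y'-coefficient 1 + 1/x has a pole at x = 0 and the y-coefficient -1/x^2 has a pole at x = 0.
It is a regular singular point because x P_1(x) = p(x) = x + 1 and x^2 P_2(x) = q(x) = -1 are polynomials, hence analytic at x = 0.
p(0) = 1,  q(0) = -1.
Indicial equation: r(r-1) + p(0) r + q(0) = 0, i.e. r^2 + (p(0) - 1) r + q(0) = 0, i.e. r^2 - 1 = 0.
Discriminant: (0)^2 - 4(-1) = 4, so r = (0 ± 2)/2.
Solving: r_1 = 1, r_2 = -1.

indicial: r^2 - 1 = 0; roots r_1 = 1, r_2 = -1


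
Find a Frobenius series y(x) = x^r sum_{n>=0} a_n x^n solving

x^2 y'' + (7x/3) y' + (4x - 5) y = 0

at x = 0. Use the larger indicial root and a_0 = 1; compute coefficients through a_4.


Write in Frobenius form y'' + (p(x)/x) y' + (q(x)/x^2) y = 0:
  p(x) = 7/3,  q(x) = 4x - 5.
Indicial equation: r(r-1) + (7/3) r + (-5) = 0 -> roots r_1 = 5/3, r_2 = -3.
Take r = r_1 = 5/3. Let y(x) = x^r sum_{n>=0} a_n x^n with a_0 = 1.
Substitute y = x^r sum a_n x^n and match x^{r+n}. The recurrence is
  D(n) a_n + 4 a_{n-1} = 0,  where D(n) = (r+n)(r+n-1) + (7/3)(r+n) + (-5).
  a_n = -4 / D(n) * a_{n-1}.
Since the indicial polynomial factors as (r - r_1)(r - r_2), D(n) = (r_1 + n - r_1)(r_1 + n - r_2) = n(n + 14/3).
Evaluating step by step (a_0 = 1):
  n = 1: D(1) = 1(1 + 14/3) = 17/3; numerator = -4(1) = -4; a_1 = (-4)/(17/3) = -12/17
  n = 2: D(2) = 2(2 + 14/3) = 40/3; numerator = -4(-12/17) = 48/17; a_2 = (48/17)/(40/3) = 18/85
  n = 3: D(3) = 3(3 + 14/3) = 23; numerator = -4(18/85) = -72/85; a_3 = (-72/85)/(23) = -72/1955
  n = 4: D(4) = 4(4 + 14/3) = 104/3; numerator = -4(-72/1955) = 288/1955; a_4 = (288/1955)/(104/3) = 108/25415

r = 5/3; a_0 = 1; a_1 = -12/17; a_2 = 18/85; a_3 = -72/1955; a_4 = 108/25415


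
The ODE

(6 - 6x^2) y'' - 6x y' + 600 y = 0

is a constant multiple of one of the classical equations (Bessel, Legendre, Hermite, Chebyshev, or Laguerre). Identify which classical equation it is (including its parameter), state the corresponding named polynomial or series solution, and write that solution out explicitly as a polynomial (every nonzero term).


All three coefficients share the factor 6; dividing through by 6 gives  (1 - x^2) y'' - x y' + 100 y = 0.
This matches the Chebyshev equation (1 - x^2) y'' - x y' + n^2 y = 0 (note the -x y' term, not -2x y') with n^2 = 100, so n = 10; the polynomial solution is T_10(x).
With y = sum_k a_k x^k, matching x^k gives (k+2)(k+1) a_{k+2} = (k^2 - n^2) a_k = (k - 10)(k + 10) a_k. The right side vanishes at k = 10, so the series with the parity of 10 terminates at degree 10.
Standard normalization: leading coefficient of T_n is 2^(n-1), so a_10 = 2^9 = 512. Work downward with a_k = (k+1)(k+2) a_{k+2} / ((k - 10)(k + 10)):
  a_8 = (9)(10)(512) / ((8 - 10)(8 + 10)) = 46080/(-36) = -1280
  a_6 = (7)(8)(-1280) / ((6 - 10)(6 + 10)) = -71680/(-64) = 1120
  a_4 = (5)(6)(1120) / ((4 - 10)(4 + 10)) = 33600/(-84) = -400
  a_2 = (3)(4)(-400) / ((2 - 10)(2 + 10)) = -4800/(-96) = 50
  a_0 = (1)(2)(50) / ((0 - 10)(0 + 10)) = 100/(-100) = -1
Hence T_10(x) = 512 x^10 - 1280 x^8 + 1120 x^6 - 400 x^4 + 50 x^2 - 1.

T_10(x); series = 512 x^10 - 1280 x^8 + 1120 x^6 - 400 x^4 + 50 x^2 - 1


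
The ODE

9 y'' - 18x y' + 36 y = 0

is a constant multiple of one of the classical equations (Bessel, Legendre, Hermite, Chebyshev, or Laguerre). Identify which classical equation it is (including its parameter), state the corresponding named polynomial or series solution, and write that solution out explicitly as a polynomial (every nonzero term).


All three coefficients share the factor 9; dividing through by 9 gives  y'' - 2x y' + 4 y = 0.
This matches the Hermite equation y'' - 2x y' + 2n y = 0 with 2n = 4, so n = 2; the polynomial solution is H_2(x).
With y = sum_k a_k x^k, matching x^k gives (k+2)(k+1) a_{k+2} = 2(k - n) a_k = 2(k - 2) a_k. The right side vanishes at k = 2, so the series with the parity of 2 terminates at degree 2.
Standard normalization: leading coefficient of H_n is 2^n, so a_2 = 2^2 = 4. Work downward with a_k = (k+1)(k+2) a_{k+2} / (2(k - n)):
  a_0 = (1)(2)(4) / (2(0 - 2)) = 8/(-4) = -2
Hence H_2(x) = 4 x^2 - 2.

H_2(x); series = 4 x^2 - 2


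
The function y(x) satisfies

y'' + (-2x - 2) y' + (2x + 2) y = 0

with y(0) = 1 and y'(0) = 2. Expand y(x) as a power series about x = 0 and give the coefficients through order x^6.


Ansatz: y(x) = sum_{n>=0} a_n x^n, so y'(x) = sum_{n>=1} n a_n x^(n-1) and y''(x) = sum_{n>=2} n(n-1) a_n x^(n-2).
Substitute into P(x) y'' + Q(x) y' + R(x) y = 0 with P(x) = 1, Q(x) = -2x - 2, R(x) = 2x + 2, and match powers of x.
Initial conditions: a_0 = 1, a_1 = 2.
Setting the coefficient of each power of x to zero and solving order by order (substituting the coefficients already found):
  x^0: 2 a_2 - 2 a_1 + 2 a_0 = 0  ->  2 a_2 = 2 a_1 - 2 a_0 = 2  ->  a_2 = 1
  x^1: 6 a_3 - 4 a_2 + 2 a_0 = 0  ->  6 a_3 = 4 a_2 - 2 a_0 = 2  ->  a_3 = 1/3
  x^2: 12 a_4 - 6 a_3 - 2 a_2 + 2 a_1 = 0  ->  12 a_4 = 6 a_3 + 2 a_2 - 2 a_1 = 0  ->  a_4 = 0
  x^3: 20 a_5 - 8 a_4 - 4 a_3 + 2 a_2 = 0  ->  20 a_5 = 8 a_4 + 4 a_3 - 2 a_2 = -2/3  ->  a_5 = -1/30
  x^4: 30 a_6 - 10 a_5 - 6 a_4 + 2 a_3 = 0  ->  30 a_6 = 10 a_5 + 6 a_4 - 2 a_3 = -1  ->  a_6 = -1/30
Truncated series: y(x) = 1 + 2 x + x^2 + (1/3) x^3 - (1/30) x^5 - (1/30) x^6 + O(x^7).

a_0 = 1; a_1 = 2; a_2 = 1; a_3 = 1/3; a_4 = 0; a_5 = -1/30; a_6 = -1/30


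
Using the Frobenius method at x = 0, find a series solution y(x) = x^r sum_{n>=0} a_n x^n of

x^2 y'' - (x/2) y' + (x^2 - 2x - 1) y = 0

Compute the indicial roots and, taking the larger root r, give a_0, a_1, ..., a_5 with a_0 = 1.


Write in Frobenius form y'' + (p(x)/x) y' + (q(x)/x^2) y = 0:
  p(x) = -1/2,  q(x) = x^2 - 2x - 1.
Indicial equation: r(r-1) + (-1/2) r + (-1) = 0 -> roots r_1 = 2, r_2 = -1/2.
Take r = r_1 = 2. Let y(x) = x^r sum_{n>=0} a_n x^n with a_0 = 1.
Substitute y = x^r sum a_n x^n and match x^{r+n}. The recurrence is
  D(n) a_n - 2 a_{n-1} + 1 a_{n-2} = 0,  where D(n) = (r+n)(r+n-1) + (-1/2)(r+n) + (-1).
  a_n = [2 a_{n-1} - 1 a_{n-2}] / D(n).
Since the indicial polynomial factors as (r - r_1)(r - r_2), D(n) = (r_1 + n - r_1)(r_1 + n - r_2) = n(n + 5/2).
Evaluating step by step (a_0 = 1):
  n = 1: D(1) = 1(1 + 5/2) = 7/2; numerator = 2(1) = 2; a_1 = (2)/(7/2) = 4/7
  n = 2: D(2) = 2(2 + 5/2) = 9; numerator = 2(4/7) - 1(1) = 1/7; a_2 = (1/7)/(9) = 1/63
  n = 3: D(3) = 3(3 + 5/2) = 33/2; numerator = 2(1/63) - 1(4/7) = -34/63; a_3 = (-34/63)/(33/2) = -68/2079
  n = 4: D(4) = 4(4 + 5/2) = 26; numerator = 2(-68/2079) - 1(1/63) = -169/2079; a_4 = (-169/2079)/(26) = -13/4158
  n = 5: D(5) = 5(5 + 5/2) = 75/2; numerator = 2(-13/4158) - 1(-68/2079) = 5/189; a_5 = (5/189)/(75/2) = 2/2835

r = 2; a_0 = 1; a_1 = 4/7; a_2 = 1/63; a_3 = -68/2079; a_4 = -13/4158; a_5 = 2/2835
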